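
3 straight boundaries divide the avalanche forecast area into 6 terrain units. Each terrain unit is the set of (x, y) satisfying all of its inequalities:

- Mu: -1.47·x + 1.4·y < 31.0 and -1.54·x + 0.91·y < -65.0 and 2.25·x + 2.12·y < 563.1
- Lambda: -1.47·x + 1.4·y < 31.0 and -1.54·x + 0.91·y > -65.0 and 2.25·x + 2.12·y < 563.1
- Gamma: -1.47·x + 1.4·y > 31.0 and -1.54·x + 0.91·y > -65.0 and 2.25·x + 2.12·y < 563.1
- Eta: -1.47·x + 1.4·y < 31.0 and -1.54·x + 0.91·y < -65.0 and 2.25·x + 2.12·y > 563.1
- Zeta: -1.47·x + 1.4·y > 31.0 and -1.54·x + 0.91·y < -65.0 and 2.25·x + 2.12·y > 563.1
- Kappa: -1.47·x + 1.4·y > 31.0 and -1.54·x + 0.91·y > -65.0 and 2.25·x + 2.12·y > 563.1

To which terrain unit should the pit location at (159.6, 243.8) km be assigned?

Kappa

-1.47·159.6 + 1.4·243.8 = 106.708, which is > 31.0
-1.54·159.6 + 0.91·243.8 = -23.926, which is > -65.0
2.25·159.6 + 2.12·243.8 = 875.956, which is > 563.1
This sign pattern matches Kappa.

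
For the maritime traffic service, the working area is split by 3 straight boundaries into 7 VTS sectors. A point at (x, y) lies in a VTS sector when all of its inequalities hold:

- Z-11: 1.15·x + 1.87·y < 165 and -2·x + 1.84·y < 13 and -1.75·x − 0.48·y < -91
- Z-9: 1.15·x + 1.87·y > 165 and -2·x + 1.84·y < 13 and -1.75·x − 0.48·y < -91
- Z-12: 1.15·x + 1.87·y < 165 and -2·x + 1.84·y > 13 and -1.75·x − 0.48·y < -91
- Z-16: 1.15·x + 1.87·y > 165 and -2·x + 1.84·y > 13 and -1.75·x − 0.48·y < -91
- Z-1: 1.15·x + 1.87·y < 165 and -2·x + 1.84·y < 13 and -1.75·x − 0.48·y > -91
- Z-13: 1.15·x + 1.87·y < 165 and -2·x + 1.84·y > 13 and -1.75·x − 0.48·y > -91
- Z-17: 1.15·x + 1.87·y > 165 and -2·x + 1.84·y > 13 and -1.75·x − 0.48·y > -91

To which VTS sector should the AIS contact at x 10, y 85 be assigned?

Z-17

1.15·10 + 1.87·85 = 170.450, which is > 165
-2·10 + 1.84·85 = 136.400, which is > 13
-1.75·10 − 0.48·85 = -58.300, which is > -91
This sign pattern matches Z-17.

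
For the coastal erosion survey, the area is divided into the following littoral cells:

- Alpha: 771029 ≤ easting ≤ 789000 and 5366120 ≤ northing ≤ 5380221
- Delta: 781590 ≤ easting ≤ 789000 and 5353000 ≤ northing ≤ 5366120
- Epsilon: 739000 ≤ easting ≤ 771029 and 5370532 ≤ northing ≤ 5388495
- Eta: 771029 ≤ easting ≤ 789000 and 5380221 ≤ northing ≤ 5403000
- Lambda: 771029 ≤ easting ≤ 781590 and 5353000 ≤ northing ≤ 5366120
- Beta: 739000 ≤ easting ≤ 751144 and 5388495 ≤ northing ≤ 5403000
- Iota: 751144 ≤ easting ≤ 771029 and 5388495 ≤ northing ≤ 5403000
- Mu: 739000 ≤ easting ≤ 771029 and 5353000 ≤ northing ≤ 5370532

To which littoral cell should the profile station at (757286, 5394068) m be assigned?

Iota

The point has easting = 757286 and northing = 5394068.
Only Iota satisfies 751144 ≤ easting ≤ 771029 and 5388495 ≤ northing ≤ 5403000.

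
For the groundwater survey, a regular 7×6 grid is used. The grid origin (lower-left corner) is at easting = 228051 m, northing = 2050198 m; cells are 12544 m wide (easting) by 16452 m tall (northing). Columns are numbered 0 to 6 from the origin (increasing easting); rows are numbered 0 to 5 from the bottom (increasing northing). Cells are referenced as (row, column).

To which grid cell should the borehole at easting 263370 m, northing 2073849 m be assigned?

Column index: ⌊(263370 − 228051) / 12544⌋ = ⌊2.816⌋ = 2
Row offset from origin: ⌊(2073849 − 2050198) / 16452⌋ = ⌊1.438⌋ = 1 → row 1

(1, 2)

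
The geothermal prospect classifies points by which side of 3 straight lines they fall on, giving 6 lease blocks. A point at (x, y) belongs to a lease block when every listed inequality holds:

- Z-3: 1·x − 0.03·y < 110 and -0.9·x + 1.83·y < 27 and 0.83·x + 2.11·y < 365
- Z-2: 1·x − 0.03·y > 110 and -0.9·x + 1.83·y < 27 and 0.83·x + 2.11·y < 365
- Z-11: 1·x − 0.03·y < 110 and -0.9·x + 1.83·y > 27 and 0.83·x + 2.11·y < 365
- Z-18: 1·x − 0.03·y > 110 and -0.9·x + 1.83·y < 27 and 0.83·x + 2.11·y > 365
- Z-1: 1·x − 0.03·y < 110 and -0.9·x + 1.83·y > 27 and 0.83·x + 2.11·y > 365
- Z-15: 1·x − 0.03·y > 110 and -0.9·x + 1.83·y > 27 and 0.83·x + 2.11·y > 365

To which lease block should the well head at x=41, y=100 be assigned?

1·41 − 0.03·100 = 38.000, which is < 110
-0.9·41 + 1.83·100 = 146.100, which is > 27
0.83·41 + 2.11·100 = 245.030, which is < 365
This sign pattern matches Z-11.

Z-11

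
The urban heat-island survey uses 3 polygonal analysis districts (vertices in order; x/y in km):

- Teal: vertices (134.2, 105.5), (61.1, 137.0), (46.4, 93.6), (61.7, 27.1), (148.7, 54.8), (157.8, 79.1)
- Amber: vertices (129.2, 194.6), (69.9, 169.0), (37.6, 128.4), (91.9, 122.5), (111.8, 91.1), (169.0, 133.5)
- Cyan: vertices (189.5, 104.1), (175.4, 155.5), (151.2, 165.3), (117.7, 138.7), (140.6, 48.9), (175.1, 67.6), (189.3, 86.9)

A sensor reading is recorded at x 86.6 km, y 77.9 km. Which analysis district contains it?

Cast a ray rightward from (86.6, 77.9). For each polygon, the edges (by vertex number in listed order) whose endpoints lie on opposite sides of y = 77.9, where each meets that height, and whether that is right or left of the point:
Teal: 3–4 at x≈50.01 (left), 5–6 at x≈157.35 (right) → 1 crossing.
Amber: no edge straddles that height → 0 crossings.
Cyan: 4–5 at x≈133.20 (right), 6–7 at x≈182.68 (right) → 2 crossings.
Only Teal has an odd count, so the point is inside Teal.

Teal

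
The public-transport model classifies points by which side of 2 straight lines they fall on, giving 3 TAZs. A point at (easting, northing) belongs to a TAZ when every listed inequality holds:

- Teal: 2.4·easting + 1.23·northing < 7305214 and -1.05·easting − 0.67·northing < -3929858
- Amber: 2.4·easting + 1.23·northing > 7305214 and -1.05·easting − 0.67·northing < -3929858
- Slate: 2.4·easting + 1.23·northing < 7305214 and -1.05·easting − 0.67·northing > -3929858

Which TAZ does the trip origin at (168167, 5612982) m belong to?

Amber

2.4·168167 + 1.23·5612982 = 7307568.660, which is > 7305214
-1.05·168167 − 0.67·5612982 = -3937273.290, which is < -3929858
This sign pattern matches Amber.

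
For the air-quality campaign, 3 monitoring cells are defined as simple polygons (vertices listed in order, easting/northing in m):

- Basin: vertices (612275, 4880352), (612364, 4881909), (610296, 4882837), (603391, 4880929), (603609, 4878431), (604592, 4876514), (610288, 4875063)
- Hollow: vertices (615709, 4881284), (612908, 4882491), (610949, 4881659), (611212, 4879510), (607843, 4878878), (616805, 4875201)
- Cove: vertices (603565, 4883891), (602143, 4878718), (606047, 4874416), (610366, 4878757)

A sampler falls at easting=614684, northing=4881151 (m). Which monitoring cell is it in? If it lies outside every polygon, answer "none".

Cast a ray rightward from (614684, 4881151). For each polygon, the edges (by vertex number in listed order) whose endpoints lie on opposite sides of northing = 4881151, where each meets that height, and whether that is right or left of the point:
Basin: 1–2 at easting≈612320.7 (left), 3–4 at easting≈604194.4 (left) → 0 crossings.
Hollow: 3–4 at easting≈611011.2 (left), 6–1 at easting≈615733.0 (right) → 1 crossing.
Cove: 1–2 at easting≈602811.8 (left), 4–1 at easting≈607194.7 (left) → 0 crossings.
Only Hollow has an odd count, so the point is inside Hollow.

Hollow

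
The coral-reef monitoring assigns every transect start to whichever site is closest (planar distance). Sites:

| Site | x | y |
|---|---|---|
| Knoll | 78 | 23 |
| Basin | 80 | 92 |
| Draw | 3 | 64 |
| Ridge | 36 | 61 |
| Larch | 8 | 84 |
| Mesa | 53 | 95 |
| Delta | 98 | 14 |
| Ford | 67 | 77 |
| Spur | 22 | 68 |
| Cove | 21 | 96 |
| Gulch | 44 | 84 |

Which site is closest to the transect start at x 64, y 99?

Squared distances to each site:
Knoll: 5972.000; Basin: 305.000; Draw: 4946.000; Ridge: 2228.000; Larch: 3361.000; Mesa: 137.000; Delta: 8381.000; Ford: 493.000; Spur: 2725.000; Cove: 1858.000; Gulch: 625.000.
Minimum at Mesa.

Mesa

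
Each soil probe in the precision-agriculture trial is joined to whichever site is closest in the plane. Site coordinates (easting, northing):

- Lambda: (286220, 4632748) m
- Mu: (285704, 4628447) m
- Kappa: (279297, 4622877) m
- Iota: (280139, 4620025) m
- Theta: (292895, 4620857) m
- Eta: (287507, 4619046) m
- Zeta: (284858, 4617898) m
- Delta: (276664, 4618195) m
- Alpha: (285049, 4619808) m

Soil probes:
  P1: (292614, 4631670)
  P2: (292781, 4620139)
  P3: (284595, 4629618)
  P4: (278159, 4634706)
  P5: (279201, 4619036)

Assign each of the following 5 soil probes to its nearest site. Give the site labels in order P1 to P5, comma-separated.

P1 → Lambda (d²=42045320.00)
P2 → Theta (d²=528520.00)
P3 → Mu (d²=2601122.00)
P4 → Lambda (d²=68813485.00)
P5 → Iota (d²=1857965.00)

Lambda, Theta, Mu, Lambda, Iota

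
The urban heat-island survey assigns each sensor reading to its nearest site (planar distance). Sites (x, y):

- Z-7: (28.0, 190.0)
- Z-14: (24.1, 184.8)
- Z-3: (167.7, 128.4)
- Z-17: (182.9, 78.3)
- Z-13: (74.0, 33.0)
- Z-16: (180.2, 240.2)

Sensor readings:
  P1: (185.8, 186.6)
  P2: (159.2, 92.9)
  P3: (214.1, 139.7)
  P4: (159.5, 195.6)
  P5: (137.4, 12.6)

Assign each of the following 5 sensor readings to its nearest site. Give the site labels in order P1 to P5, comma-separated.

P1 → Z-16 (d²=2904.32)
P2 → Z-17 (d²=774.85)
P3 → Z-3 (d²=2280.65)
P4 → Z-16 (d²=2417.65)
P5 → Z-13 (d²=4435.72)

Z-16, Z-17, Z-3, Z-16, Z-13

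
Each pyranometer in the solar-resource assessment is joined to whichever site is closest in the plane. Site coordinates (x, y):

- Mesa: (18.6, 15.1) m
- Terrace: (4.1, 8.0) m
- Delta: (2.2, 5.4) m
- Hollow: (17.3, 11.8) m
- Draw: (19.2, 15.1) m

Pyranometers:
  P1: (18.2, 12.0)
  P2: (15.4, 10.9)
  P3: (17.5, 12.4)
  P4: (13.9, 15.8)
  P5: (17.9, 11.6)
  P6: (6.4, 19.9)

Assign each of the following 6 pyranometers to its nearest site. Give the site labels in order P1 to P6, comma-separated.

Hollow, Hollow, Hollow, Mesa, Hollow, Terrace

P1 → Hollow (d²=0.85)
P2 → Hollow (d²=4.42)
P3 → Hollow (d²=0.40)
P4 → Mesa (d²=22.58)
P5 → Hollow (d²=0.40)
P6 → Terrace (d²=146.90)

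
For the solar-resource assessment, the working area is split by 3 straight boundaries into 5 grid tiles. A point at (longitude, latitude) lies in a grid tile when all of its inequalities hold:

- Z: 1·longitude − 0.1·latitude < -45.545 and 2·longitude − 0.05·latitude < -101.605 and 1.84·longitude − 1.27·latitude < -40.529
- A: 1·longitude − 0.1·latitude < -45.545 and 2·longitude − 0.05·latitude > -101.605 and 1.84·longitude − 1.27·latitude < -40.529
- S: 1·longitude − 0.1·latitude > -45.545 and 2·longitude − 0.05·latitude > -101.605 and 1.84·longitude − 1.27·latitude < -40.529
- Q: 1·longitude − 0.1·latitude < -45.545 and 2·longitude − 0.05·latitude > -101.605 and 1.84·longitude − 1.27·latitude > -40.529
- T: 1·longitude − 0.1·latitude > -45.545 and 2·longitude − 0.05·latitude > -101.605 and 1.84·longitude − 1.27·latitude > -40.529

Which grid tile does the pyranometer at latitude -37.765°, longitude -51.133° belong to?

1·-51.133 − 0.1·-37.765 = -47.357, which is < -45.545
2·-51.133 − 0.05·-37.765 = -100.378, which is > -101.605
1.84·-51.133 − 1.27·-37.765 = -46.123, which is < -40.529
This sign pattern matches A.

A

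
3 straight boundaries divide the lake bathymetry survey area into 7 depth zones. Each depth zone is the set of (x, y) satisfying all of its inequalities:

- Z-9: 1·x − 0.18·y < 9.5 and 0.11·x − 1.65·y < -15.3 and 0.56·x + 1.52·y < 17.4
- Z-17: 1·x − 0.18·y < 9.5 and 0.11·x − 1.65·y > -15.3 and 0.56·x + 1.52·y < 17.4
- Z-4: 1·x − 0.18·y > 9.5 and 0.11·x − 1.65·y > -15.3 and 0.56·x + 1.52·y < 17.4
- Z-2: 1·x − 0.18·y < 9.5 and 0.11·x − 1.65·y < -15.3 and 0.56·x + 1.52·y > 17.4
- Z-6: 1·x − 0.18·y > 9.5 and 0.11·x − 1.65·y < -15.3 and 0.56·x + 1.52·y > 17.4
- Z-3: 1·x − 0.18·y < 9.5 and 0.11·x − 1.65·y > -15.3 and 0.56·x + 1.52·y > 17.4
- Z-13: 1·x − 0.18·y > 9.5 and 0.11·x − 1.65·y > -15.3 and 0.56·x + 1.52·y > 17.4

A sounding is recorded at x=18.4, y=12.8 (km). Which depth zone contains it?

Z-6

1·18.4 − 0.18·12.8 = 16.096, which is > 9.5
0.11·18.4 − 1.65·12.8 = -19.096, which is < -15.3
0.56·18.4 + 1.52·12.8 = 29.760, which is > 17.4
This sign pattern matches Z-6.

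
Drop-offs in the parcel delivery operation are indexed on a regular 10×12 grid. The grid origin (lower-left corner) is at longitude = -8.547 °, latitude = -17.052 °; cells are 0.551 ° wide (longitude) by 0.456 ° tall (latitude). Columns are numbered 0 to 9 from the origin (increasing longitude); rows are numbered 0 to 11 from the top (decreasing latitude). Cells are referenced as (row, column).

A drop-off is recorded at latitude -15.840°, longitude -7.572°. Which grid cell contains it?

Column index: ⌊(-7.572 − -8.547) / 0.551⌋ = ⌊1.770⌋ = 1
Row offset from origin: ⌊(-15.840 − -17.052) / 0.456⌋ = ⌊2.658⌋ = 2 → row 9 (counted from top)

(9, 1)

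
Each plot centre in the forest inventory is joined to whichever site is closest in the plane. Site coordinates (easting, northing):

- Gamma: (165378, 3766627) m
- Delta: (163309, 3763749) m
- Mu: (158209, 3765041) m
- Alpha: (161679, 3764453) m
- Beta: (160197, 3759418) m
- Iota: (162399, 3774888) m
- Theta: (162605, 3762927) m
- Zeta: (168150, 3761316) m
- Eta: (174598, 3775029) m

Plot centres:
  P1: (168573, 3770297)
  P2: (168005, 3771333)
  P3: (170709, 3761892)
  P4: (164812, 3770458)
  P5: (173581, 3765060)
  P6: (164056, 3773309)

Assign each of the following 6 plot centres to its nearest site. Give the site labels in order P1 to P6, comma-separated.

P1 → Gamma (d²=23676925.00)
P2 → Gamma (d²=29047565.00)
P3 → Zeta (d²=6880257.00)
P4 → Gamma (d²=14996917.00)
P5 → Zeta (d²=43513297.00)
P6 → Iota (d²=5238890.00)

Gamma, Gamma, Zeta, Gamma, Zeta, Iota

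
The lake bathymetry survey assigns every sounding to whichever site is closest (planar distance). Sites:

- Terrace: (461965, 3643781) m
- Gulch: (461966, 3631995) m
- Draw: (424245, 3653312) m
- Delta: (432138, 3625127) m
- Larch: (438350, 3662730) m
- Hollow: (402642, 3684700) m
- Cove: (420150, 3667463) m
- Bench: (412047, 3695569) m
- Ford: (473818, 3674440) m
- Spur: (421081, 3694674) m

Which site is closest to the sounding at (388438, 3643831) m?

Draw

Squared distances to each site:
Terrace: 5406222229.000; Gulch: 5546457680.000; Draw: 1372030610.000; Delta: 2259529616.000; Larch: 2848379945.000; Hollow: 1872028777.000; Cove: 1564122368.000; Bench: 3234205525.000; Ford: 8226655281.000; Spur: 3650576098.000.
Minimum at Draw.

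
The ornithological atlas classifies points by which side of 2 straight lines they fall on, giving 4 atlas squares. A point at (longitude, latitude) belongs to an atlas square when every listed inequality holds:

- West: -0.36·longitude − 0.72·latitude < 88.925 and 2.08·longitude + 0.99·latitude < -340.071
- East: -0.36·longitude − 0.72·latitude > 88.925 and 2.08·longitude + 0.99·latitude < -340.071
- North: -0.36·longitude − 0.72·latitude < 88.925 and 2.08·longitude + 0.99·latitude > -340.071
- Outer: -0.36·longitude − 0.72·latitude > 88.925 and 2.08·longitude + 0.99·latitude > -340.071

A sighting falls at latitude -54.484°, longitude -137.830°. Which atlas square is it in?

-0.36·-137.830 − 0.72·-54.484 = 88.847, which is < 88.925
2.08·-137.830 + 0.99·-54.484 = -340.626, which is < -340.071
This sign pattern matches West.

West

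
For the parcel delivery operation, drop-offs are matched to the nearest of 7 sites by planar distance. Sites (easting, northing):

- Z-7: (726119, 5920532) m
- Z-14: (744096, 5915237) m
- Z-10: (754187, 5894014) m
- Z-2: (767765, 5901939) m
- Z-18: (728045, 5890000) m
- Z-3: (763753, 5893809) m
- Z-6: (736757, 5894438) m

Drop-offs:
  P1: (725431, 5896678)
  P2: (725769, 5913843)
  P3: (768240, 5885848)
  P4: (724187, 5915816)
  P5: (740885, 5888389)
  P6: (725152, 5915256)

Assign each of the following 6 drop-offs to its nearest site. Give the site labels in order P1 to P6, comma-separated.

Z-18, Z-7, Z-3, Z-7, Z-6, Z-7

P1 → Z-18 (d²=51428680.00)
P2 → Z-7 (d²=44865221.00)
P3 → Z-3 (d²=83510690.00)
P4 → Z-7 (d²=25973280.00)
P5 → Z-6 (d²=53630785.00)
P6 → Z-7 (d²=28771265.00)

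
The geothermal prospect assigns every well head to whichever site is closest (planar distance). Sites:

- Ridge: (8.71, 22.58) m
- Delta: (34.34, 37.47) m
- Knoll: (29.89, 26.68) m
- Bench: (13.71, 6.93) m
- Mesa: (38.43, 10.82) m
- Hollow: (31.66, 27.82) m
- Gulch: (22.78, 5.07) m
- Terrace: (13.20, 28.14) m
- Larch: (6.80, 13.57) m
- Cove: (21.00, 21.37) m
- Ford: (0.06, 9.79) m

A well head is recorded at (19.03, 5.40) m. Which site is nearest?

Gulch

Squared distances to each site:
Ridge: 401.655; Delta: 1262.881; Knoll: 570.778; Bench: 30.643; Mesa: 405.736; Hollow: 662.173; Gulch: 14.171; Terrace: 551.097; Larch: 216.322; Cove: 258.922; Ford: 379.133.
Minimum at Gulch.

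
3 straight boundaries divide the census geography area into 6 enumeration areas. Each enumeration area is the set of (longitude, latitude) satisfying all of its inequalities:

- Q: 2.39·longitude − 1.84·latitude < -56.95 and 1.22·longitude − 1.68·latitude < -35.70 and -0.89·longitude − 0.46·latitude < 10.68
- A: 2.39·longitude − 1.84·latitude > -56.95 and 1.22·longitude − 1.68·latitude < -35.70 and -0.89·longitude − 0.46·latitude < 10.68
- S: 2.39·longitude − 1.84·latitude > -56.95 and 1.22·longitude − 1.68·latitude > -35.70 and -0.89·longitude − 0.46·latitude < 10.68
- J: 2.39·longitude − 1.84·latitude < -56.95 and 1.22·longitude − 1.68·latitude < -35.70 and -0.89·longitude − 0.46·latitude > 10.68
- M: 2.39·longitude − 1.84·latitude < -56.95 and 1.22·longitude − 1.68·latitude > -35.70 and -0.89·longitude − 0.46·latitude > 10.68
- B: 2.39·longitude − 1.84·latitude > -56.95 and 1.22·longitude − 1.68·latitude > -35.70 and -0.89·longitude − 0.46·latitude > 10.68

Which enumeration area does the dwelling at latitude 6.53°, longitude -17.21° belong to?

B

2.39·-17.21 − 1.84·6.53 = -53.147, which is > -56.95
1.22·-17.21 − 1.68·6.53 = -31.967, which is > -35.70
-0.89·-17.21 − 0.46·6.53 = 12.313, which is > 10.68
This sign pattern matches B.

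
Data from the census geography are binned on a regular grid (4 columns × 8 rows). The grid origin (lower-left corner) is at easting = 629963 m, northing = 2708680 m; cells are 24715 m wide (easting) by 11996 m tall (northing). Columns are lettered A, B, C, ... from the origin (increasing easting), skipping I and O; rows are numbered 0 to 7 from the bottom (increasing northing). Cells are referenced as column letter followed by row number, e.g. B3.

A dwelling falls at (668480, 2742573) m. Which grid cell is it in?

Column index: ⌊(668480 − 629963) / 24715⌋ = ⌊1.558⌋ = 1 → column B
Row offset from origin: ⌊(2742573 − 2708680) / 11996⌋ = ⌊2.825⌋ = 2 → row 2

B2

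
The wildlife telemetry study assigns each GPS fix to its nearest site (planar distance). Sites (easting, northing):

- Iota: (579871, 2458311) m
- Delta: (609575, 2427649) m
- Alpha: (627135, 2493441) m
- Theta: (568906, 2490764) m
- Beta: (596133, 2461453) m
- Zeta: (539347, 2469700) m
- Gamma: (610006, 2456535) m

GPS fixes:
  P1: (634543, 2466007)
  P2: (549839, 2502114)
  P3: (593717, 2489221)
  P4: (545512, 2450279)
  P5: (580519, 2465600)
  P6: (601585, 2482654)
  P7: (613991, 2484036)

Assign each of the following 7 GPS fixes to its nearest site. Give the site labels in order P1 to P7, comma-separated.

P1 → Gamma (d²=691783153.00)
P2 → Theta (d²=492372989.00)
P3 → Theta (d²=617966570.00)
P4 → Zeta (d²=415182466.00)
P5 → Iota (d²=53549425.00)
P6 → Beta (d²=479206705.00)
P7 → Alpha (d²=261218761.00)

Gamma, Theta, Theta, Zeta, Iota, Beta, Alpha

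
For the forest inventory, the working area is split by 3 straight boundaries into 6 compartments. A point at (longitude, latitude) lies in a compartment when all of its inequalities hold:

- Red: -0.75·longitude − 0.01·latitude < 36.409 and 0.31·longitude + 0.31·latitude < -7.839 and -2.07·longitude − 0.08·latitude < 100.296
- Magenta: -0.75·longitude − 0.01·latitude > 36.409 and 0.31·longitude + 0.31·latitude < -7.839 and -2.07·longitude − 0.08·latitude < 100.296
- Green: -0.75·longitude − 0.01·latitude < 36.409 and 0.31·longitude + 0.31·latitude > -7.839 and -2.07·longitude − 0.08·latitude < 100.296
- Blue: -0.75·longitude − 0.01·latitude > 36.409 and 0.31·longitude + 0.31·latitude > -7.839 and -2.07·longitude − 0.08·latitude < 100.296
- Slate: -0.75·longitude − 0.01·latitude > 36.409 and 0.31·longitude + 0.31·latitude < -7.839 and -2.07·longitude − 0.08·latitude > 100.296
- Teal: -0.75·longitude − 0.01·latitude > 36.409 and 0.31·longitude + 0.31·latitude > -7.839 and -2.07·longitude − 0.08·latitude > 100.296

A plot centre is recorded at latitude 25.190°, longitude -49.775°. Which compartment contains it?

-0.75·-49.775 − 0.01·25.190 = 37.079, which is > 36.409
0.31·-49.775 + 0.31·25.190 = -7.621, which is > -7.839
-2.07·-49.775 − 0.08·25.190 = 101.019, which is > 100.296
This sign pattern matches Teal.

Teal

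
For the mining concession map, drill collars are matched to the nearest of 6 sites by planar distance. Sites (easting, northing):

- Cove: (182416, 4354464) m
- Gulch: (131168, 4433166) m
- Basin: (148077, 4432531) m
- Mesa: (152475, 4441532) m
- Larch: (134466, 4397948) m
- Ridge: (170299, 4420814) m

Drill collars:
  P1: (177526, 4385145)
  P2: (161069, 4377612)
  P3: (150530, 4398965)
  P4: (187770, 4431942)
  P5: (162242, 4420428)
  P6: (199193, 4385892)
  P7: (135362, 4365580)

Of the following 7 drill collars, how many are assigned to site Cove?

P1 → Cove
P2 → Cove
P3 → Larch
P4 → Ridge
P5 → Ridge
P6 → Cove
P7 → Larch
3 of the 7 go to Cove.

3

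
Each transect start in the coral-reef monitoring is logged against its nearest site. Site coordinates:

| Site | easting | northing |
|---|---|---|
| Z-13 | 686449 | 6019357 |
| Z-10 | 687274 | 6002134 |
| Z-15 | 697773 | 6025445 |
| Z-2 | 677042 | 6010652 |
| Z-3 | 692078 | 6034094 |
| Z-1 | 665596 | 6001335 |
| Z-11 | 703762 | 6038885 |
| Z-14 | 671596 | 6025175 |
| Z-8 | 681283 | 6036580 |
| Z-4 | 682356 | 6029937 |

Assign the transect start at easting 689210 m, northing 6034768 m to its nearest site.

Squared distances to each site:
Z-13: 245122042.000; Z-10: 1068726052.000; Z-15: 160243298.000; Z-2: 729641680.000; Z-3: 8679700.000; Z-1: 1675386485.000; Z-11: 228710393.000; Z-14: 402278645.000; Z-8: 66120673.000; Z-4: 70315877.000.
Minimum at Z-3.

Z-3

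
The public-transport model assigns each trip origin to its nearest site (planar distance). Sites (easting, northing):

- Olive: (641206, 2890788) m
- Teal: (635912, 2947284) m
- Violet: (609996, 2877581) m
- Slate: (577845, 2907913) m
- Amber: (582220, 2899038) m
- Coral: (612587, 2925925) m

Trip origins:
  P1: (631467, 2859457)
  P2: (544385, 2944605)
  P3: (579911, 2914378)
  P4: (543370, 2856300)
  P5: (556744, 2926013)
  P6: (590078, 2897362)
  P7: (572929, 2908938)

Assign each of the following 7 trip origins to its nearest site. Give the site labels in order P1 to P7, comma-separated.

P1 → Violet (d²=789483217.00)
P2 → Slate (d²=2465874464.00)
P3 → Slate (d²=46064581.00)
P4 → Amber (d²=3335859144.00)
P5 → Slate (d²=772862201.00)
P6 → Amber (d²=64557140.00)
P7 → Slate (d²=25217681.00)

Violet, Slate, Slate, Amber, Slate, Amber, Slate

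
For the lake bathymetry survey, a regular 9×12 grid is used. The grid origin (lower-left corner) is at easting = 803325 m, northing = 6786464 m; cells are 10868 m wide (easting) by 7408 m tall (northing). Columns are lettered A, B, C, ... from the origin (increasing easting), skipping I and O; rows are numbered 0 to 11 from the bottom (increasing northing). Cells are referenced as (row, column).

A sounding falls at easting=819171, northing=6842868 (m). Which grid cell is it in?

(7, B)

Column index: ⌊(819171 − 803325) / 10868⌋ = ⌊1.458⌋ = 1 → column B
Row offset from origin: ⌊(6842868 − 6786464) / 7408⌋ = ⌊7.614⌋ = 7 → row 7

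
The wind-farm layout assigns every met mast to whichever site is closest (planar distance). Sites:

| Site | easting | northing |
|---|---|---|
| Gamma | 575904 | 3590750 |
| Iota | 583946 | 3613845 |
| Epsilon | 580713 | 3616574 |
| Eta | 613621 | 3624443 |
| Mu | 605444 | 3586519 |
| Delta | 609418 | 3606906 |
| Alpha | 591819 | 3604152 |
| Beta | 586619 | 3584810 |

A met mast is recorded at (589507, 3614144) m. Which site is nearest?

Squared distances to each site:
Gamma: 732320845.000; Iota: 31014122.000; Epsilon: 83239336.000; Eta: 687554397.000; Mu: 1017128594.000; Delta: 448836565.000; Alpha: 105185408.000; Beta: 868824100.000.
Minimum at Iota.

Iota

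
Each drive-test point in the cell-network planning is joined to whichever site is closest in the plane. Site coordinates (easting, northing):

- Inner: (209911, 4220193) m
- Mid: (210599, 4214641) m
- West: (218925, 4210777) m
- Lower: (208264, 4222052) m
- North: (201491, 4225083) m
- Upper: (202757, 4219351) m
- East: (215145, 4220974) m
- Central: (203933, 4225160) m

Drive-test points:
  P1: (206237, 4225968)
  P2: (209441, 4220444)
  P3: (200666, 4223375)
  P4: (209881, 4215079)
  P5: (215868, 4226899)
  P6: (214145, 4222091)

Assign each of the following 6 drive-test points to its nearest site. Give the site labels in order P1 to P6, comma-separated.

P1 → Central (d²=5961280.00)
P2 → Inner (d²=283901.00)
P3 → North (d²=3597889.00)
P4 → Mid (d²=707368.00)
P5 → East (d²=35628354.00)
P6 → East (d²=2247689.00)

Central, Inner, North, Mid, East, East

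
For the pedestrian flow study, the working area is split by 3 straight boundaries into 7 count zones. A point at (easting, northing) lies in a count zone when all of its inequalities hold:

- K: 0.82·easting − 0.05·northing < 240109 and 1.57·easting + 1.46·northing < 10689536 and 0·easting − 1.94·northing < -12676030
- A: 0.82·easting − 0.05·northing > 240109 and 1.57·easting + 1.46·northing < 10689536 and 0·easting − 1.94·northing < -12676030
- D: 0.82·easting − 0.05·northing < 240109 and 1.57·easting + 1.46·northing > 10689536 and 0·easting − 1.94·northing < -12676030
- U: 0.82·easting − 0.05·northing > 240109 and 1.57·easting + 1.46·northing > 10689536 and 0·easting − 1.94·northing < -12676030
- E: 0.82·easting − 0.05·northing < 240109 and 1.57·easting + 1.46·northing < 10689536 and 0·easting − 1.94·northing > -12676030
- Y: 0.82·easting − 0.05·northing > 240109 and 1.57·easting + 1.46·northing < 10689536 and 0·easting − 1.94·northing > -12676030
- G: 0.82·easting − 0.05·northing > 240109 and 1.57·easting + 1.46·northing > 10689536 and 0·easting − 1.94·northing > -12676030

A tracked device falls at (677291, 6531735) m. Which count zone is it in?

E

0.82·677291 − 0.05·6531735 = 228791.870, which is < 240109
1.57·677291 + 1.46·6531735 = 10599679.970, which is < 10689536
0·677291 − 1.94·6531735 = -12671565.900, which is > -12676030
This sign pattern matches E.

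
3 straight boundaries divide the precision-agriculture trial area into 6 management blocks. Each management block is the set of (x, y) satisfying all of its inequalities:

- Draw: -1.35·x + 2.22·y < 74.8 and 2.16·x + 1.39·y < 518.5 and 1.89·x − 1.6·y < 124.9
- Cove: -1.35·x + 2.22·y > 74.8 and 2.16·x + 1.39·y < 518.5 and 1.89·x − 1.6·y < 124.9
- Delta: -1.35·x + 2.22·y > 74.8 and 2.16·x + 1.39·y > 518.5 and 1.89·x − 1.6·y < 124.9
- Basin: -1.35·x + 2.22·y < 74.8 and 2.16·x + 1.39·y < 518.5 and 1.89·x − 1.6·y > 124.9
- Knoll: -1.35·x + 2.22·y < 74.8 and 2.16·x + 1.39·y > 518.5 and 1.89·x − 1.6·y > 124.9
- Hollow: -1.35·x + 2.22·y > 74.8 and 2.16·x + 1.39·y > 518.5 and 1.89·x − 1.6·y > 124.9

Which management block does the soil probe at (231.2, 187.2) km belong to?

-1.35·231.2 + 2.22·187.2 = 103.464, which is > 74.8
2.16·231.2 + 1.39·187.2 = 759.600, which is > 518.5
1.89·231.2 − 1.6·187.2 = 137.448, which is > 124.9
This sign pattern matches Hollow.

Hollow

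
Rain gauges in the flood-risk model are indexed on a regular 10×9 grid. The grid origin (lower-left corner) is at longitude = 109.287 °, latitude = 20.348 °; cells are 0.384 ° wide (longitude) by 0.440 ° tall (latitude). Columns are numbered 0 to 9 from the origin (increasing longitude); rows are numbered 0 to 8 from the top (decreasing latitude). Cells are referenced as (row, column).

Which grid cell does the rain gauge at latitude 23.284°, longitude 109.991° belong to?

Column index: ⌊(109.991 − 109.287) / 0.384⌋ = ⌊1.833⌋ = 1
Row offset from origin: ⌊(23.284 − 20.348) / 0.440⌋ = ⌊6.673⌋ = 6 → row 2 (counted from top)

(2, 1)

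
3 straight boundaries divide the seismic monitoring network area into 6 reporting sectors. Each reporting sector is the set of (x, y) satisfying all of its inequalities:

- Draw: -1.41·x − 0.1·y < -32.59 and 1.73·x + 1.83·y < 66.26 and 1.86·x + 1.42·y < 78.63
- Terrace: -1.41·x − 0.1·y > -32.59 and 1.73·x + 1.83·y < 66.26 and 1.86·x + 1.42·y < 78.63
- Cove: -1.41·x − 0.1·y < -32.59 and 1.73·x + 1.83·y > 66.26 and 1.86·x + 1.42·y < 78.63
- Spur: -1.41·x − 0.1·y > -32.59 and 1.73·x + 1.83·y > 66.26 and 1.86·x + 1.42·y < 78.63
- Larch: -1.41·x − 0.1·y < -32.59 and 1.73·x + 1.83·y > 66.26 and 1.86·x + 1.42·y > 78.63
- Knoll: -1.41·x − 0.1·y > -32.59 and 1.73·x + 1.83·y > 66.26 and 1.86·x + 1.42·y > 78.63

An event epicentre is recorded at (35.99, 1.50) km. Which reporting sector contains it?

Draw

-1.41·35.99 − 0.1·1.50 = -50.896, which is < -32.59
1.73·35.99 + 1.83·1.50 = 65.008, which is < 66.26
1.86·35.99 + 1.42·1.50 = 69.071, which is < 78.63
This sign pattern matches Draw.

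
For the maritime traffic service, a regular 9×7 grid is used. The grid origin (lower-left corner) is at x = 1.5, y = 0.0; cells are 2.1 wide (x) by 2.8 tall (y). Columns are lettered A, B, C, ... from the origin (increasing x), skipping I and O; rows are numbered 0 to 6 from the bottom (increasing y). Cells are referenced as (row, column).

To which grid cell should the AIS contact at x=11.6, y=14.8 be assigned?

(5, E)

Column index: ⌊(11.6 − 1.5) / 2.1⌋ = ⌊4.810⌋ = 4 → column E
Row offset from origin: ⌊(14.8 − 0.0) / 2.8⌋ = ⌊5.286⌋ = 5 → row 5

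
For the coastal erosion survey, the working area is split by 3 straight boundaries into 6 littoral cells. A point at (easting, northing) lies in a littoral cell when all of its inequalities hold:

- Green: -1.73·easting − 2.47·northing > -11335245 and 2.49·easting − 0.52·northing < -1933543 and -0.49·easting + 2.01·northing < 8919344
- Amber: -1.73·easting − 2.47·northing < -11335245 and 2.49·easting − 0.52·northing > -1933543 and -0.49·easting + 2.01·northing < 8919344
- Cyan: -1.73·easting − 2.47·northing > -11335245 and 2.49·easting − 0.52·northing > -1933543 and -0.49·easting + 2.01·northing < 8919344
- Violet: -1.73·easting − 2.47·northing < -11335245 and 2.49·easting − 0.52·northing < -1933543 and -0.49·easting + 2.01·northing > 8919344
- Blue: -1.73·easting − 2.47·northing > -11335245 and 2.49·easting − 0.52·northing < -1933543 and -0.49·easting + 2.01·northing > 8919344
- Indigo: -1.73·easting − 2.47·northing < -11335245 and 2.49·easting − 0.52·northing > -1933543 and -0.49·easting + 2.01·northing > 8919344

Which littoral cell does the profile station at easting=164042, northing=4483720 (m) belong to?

Indigo

-1.73·164042 − 2.47·4483720 = -11358581.060, which is < -11335245
2.49·164042 − 0.52·4483720 = -1923069.820, which is > -1933543
-0.49·164042 + 2.01·4483720 = 8931896.620, which is > 8919344
This sign pattern matches Indigo.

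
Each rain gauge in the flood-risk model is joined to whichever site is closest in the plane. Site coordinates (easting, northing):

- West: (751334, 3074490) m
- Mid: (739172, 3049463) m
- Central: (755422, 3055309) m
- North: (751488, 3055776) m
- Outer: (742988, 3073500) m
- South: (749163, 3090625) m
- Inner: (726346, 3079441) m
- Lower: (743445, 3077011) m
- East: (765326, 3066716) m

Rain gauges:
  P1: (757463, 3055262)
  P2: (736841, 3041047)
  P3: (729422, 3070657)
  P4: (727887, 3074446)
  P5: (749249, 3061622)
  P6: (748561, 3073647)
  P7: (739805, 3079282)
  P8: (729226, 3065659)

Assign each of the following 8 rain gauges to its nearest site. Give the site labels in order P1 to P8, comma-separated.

P1 → Central (d²=4167890.00)
P2 → Mid (d²=76262617.00)
P3 → Inner (d²=86620432.00)
P4 → Inner (d²=27324706.00)
P5 → North (d²=39188837.00)
P6 → West (d²=8400178.00)
P7 → Lower (d²=18407041.00)
P8 → Inner (d²=198237924.00)

Central, Mid, Inner, Inner, North, West, Lower, Inner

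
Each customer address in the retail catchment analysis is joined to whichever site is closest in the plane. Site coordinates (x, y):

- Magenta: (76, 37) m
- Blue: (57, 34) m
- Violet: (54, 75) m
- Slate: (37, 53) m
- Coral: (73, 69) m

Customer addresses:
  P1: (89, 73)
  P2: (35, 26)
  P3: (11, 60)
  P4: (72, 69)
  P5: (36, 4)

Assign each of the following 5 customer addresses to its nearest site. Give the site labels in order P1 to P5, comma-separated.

Coral, Blue, Slate, Coral, Blue

P1 → Coral (d²=272.00)
P2 → Blue (d²=548.00)
P3 → Slate (d²=725.00)
P4 → Coral (d²=1.00)
P5 → Blue (d²=1341.00)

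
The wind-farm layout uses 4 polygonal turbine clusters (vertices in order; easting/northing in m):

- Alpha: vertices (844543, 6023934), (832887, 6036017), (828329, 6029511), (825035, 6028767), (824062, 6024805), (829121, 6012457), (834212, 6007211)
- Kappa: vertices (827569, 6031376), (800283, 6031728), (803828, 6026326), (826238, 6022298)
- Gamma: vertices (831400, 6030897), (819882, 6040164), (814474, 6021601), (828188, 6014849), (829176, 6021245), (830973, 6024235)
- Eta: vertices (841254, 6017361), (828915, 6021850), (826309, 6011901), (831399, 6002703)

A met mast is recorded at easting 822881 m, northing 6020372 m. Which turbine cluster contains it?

Cast a ray rightward from (822881, 6020372). For each polygon, the edges (by vertex number in listed order) whose endpoints lie on opposite sides of northing = 6020372, where each meets that height, and whether that is right or left of the point:
Alpha: 5–6 at easting≈825878.2 (right), 7–1 at easting≈842342.5 (right) → 2 crossings.
Kappa: no edge straddles that height → 0 crossings.
Gamma: 3–4 at easting≈816970.2 (left), 4–5 at easting≈829041.1 (right) → 1 crossing.
Eta: 1–2 at easting≈832977.6 (right), 2–3 at easting≈828527.9 (right) → 2 crossings.
Only Gamma has an odd count, so the point is inside Gamma.

Gamma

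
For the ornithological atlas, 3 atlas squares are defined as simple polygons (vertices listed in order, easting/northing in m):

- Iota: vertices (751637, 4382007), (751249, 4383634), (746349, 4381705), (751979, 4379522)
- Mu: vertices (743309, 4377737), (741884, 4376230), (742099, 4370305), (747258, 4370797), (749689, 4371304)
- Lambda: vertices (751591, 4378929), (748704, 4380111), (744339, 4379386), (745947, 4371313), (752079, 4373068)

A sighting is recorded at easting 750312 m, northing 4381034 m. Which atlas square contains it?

Iota

Cast a ray rightward from (750312, 4381034). For each polygon, the edges (by vertex number in listed order) whose endpoints lie on opposite sides of northing = 4381034, where each meets that height, and whether that is right or left of the point:
Iota: 3–4 at easting≈748079.5 (left), 4–1 at easting≈751770.9 (right) → 1 crossing.
Mu: no edge straddles that height → 0 crossings.
Lambda: no edge straddles that height → 0 crossings.
Only Iota has an odd count, so the point is inside Iota.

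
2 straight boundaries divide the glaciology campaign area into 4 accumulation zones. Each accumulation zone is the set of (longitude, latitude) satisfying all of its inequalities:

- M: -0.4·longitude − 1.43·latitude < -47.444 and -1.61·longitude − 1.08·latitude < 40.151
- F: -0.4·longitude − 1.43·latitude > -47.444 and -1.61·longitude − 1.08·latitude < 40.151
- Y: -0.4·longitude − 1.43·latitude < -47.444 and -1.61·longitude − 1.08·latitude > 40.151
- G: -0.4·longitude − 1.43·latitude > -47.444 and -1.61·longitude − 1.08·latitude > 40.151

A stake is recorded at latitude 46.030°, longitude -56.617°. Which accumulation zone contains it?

G

-0.4·-56.617 − 1.43·46.030 = -43.176, which is > -47.444
-1.61·-56.617 − 1.08·46.030 = 41.441, which is > 40.151
This sign pattern matches G.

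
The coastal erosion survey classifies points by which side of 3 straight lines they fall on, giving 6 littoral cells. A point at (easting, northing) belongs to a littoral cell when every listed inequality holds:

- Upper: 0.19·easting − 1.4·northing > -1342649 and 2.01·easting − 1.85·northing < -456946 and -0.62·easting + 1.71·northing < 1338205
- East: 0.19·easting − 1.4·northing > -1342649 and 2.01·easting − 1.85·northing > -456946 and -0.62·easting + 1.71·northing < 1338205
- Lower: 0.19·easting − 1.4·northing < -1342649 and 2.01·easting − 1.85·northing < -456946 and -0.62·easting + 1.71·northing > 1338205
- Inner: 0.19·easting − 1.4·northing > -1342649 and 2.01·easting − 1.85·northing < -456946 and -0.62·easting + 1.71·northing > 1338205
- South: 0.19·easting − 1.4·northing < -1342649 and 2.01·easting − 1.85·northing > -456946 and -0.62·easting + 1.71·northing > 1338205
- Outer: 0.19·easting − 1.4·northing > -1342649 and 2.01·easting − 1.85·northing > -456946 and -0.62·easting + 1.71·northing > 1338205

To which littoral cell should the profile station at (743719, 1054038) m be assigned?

0.19·743719 − 1.4·1054038 = -1334346.590, which is > -1342649
2.01·743719 − 1.85·1054038 = -455095.110, which is > -456946
-0.62·743719 + 1.71·1054038 = 1341299.200, which is > 1338205
This sign pattern matches Outer.

Outer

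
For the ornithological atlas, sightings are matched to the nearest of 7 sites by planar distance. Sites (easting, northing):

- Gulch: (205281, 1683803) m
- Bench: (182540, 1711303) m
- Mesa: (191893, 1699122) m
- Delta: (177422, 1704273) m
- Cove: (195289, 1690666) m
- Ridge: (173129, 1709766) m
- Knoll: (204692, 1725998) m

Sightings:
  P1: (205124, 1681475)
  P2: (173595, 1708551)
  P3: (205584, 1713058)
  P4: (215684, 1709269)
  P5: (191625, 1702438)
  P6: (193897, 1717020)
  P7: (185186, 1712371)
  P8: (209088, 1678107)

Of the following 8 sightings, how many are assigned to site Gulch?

P1 → Gulch
P2 → Ridge
P3 → Knoll
P4 → Knoll
P5 → Mesa
P6 → Bench
P7 → Bench
P8 → Gulch
2 of the 8 go to Gulch.

2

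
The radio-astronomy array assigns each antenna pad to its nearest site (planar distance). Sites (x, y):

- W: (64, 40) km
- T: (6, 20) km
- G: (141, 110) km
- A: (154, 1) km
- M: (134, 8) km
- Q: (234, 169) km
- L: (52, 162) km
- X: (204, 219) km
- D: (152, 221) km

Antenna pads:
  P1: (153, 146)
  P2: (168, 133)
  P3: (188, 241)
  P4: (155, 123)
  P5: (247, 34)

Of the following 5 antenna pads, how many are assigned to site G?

P1 → G
P2 → G
P3 → X
P4 → G
P5 → A
3 of the 5 go to G.

3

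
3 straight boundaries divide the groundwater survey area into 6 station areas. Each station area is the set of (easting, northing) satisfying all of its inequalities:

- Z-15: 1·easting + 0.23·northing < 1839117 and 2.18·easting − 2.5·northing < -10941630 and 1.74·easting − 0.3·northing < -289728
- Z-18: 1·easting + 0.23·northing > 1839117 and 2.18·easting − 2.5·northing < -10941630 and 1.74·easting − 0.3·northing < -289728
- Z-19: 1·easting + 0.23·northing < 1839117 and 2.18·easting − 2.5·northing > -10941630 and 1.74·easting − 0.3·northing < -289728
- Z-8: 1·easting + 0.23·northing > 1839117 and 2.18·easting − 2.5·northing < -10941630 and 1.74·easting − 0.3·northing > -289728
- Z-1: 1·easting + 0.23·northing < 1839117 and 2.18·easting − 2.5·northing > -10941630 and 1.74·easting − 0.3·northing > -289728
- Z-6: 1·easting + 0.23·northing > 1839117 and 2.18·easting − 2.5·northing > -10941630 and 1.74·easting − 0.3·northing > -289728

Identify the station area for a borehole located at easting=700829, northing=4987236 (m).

Z-6

1·700829 + 0.23·4987236 = 1847893.280, which is > 1839117
2.18·700829 − 2.5·4987236 = -10940282.780, which is > -10941630
1.74·700829 − 0.3·4987236 = -276728.340, which is > -289728
This sign pattern matches Z-6.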